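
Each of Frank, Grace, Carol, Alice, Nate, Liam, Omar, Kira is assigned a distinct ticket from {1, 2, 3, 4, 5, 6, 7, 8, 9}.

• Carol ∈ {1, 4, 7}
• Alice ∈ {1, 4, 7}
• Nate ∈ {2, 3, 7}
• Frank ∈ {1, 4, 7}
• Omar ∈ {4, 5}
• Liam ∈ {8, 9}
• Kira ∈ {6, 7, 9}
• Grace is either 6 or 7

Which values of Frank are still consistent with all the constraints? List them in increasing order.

1, 4, 7

Frank, Carol, Alice between them cover only {1, 4, 7} — a naked triple. Remove those values from Grace, Nate, Omar, Kira.
Grace must be 6 (only option left). Eliminate 6 elsewhere: Kira.
That leaves Omar = 5.
That leaves Kira = 9. Strike 9 from Liam.
Liam must be 8 (only option left).
No further eliminations apply; Frank can still be any of 1, 4, 7.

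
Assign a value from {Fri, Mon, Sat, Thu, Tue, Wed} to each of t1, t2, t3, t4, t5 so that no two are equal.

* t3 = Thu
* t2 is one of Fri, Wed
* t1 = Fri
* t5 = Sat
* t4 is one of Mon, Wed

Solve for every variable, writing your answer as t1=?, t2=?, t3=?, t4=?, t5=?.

t1=Fri, t2=Wed, t3=Thu, t4=Mon, t5=Sat

t1's domain is down to {Fri}, so t1 = Fri. Strike Fri from t2.
That leaves t2 = Wed. Strike Wed from t4.
t3 has just one choice, so t3 = Thu.
t4 must be Mon (only option left).
That leaves t5 = Sat.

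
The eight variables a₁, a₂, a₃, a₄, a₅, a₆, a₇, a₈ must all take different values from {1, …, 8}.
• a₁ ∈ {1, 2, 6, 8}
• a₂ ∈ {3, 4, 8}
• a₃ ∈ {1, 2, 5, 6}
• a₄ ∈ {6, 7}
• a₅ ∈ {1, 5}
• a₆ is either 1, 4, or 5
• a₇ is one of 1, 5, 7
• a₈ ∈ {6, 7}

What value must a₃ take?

Among the 8 variables, 3 fits only a₂ (and all 8 values in {1, 2, 3, 4, 5, 6, 7, 8} must be used), so a₂ = 3.
The 7 still-open variables together cover exactly {1, 2, 4, 5, 6, 7, 8} — 7 values for 7 variables — and 4 appears only in a₆'s list, so a₆ = 4.
Among the 6 still-open variables, 8 fits only a₁ (and all 6 values in {1, 2, 5, 6, 7, 8} must be used), so a₁ = 8.
Among the 5 still-open variables, 2 fits only a₃ (and all 5 values in {1, 2, 5, 6, 7} must be used), so a₃ = 2.

2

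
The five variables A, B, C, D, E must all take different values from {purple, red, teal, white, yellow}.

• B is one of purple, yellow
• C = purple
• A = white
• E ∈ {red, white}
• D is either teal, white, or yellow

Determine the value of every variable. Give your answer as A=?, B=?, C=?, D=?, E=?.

A has just one choice, so A = white. So D, E can't be white.
C has just one choice, so C = purple. So B can't be purple.
E has just one choice, so E = red.
B's domain is down to {yellow}, so B = yellow. So D can't be yellow.
D has just one choice, so D = teal.

A=white, B=yellow, C=purple, D=teal, E=red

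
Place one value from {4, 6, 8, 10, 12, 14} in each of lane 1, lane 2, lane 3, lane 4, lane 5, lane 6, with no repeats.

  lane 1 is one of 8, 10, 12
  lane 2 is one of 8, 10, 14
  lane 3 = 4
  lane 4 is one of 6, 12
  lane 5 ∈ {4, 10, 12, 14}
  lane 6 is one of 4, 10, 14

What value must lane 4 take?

lane 3 has just one choice, so lane 3 = 4. Strike 4 from lane 5, lane 6.
The 5 still-open variables draw from only 5 values {6, 8, 10, 12, 14}, so each is used; only lane 4 can be 6, hence lane 4 = 6.

6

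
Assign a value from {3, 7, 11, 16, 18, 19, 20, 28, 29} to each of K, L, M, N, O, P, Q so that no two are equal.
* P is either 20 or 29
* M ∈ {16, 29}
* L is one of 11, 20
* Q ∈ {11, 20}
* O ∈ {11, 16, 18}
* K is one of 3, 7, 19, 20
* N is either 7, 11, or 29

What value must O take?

L and Q share exactly the 2 values {11, 20}; by pigeonhole those values go to them, so strike 11, 20 from K, N, O, P.
P's domain is down to {29}, so P = 29. Remove 29 from M, N.
M must be 16 (only option left). Eliminate 16 elsewhere: O.
So O = 18.

18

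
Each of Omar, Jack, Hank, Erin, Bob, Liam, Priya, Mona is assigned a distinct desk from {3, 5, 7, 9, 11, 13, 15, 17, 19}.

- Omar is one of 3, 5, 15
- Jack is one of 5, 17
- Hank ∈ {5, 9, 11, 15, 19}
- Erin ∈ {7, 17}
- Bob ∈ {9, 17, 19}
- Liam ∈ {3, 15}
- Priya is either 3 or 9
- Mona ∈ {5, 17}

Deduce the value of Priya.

The 8 variables together cover exactly {3, 5, 7, 9, 11, 15, 17, 19} — 8 values for 8 variables — and 7 appears only in Erin's list, so Erin = 7.
Among the 7 still-open variables, 11 fits only Hank (and all 7 values in {3, 5, 9, 11, 15, 17, 19} must be used), so Hank = 11.
The 6 still-open variables draw from only 6 values {3, 5, 9, 15, 17, 19}, so each is used; only Bob can be 19, hence Bob = 19.
The 5 still-open variables draw from only 5 values {3, 5, 9, 15, 17}, so each is used; only Priya can be 9, hence Priya = 9.

9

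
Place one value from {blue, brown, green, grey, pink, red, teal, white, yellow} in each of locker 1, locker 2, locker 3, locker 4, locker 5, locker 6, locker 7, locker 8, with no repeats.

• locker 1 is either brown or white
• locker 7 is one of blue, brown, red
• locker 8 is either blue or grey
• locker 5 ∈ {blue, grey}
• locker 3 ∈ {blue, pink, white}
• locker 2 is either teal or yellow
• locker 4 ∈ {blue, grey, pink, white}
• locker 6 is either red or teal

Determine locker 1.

brown

Among the 8 variables, yellow fits only locker 2 (and all 8 values in {blue, brown, grey, pink, red, teal, white, yellow} must be used), so locker 2 = yellow.
Among the 7 still-open variables, teal fits only locker 6 (and all 7 values in {blue, brown, grey, pink, red, teal, white} must be used), so locker 6 = teal.
The 6 still-open variables draw from only 6 values {blue, brown, grey, pink, red, white}, so each is used; only locker 7 can be red, hence locker 7 = red.
The 5 still-open variables draw from only 5 values {blue, brown, grey, pink, white}, so each is used; only locker 1 can be brown, hence locker 1 = brown.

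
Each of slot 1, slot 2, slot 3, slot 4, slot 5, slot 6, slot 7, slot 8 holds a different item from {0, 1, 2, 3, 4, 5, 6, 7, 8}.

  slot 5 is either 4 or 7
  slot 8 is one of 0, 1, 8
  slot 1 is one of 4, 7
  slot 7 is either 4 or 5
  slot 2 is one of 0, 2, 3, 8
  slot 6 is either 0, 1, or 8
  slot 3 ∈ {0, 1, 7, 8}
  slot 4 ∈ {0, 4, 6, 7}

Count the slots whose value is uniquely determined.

slot 1 and slot 5 between them cover only {4, 7} — a naked pair. Remove those values from slot 3, slot 4, slot 7.
slot 7 must be 5 (only option left).
slot 3, slot 6, slot 8 between them cover only {0, 1, 8} — a naked triple. Remove those values from slot 2, slot 4.
slot 4 must be 6 (only option left).
Determined: slot 4=6, slot 7=5. The other slots each still have more than one consistent value. That makes 2.

2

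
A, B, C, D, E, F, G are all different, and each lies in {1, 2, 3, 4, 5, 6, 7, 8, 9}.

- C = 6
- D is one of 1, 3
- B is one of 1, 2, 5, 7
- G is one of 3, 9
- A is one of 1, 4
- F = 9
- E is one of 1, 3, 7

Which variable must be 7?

E

C has just one choice, so C = 6.
F must be 9 (only option left). Remove 9 from G.
G's domain is down to {3}, so G = 3. Eliminate 3 elsewhere: D, E.
That leaves D = 1. Eliminate 1 elsewhere: A, B, E.
So 7 goes to E.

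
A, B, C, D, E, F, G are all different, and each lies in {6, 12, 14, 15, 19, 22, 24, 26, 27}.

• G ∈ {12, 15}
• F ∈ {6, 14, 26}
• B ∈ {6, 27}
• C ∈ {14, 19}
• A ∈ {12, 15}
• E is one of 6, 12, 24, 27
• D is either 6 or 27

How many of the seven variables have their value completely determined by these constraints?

1

A and G share exactly the 2 values {12, 15}; by pigeonhole those values go to them, so strike 12, 15 from E.
B and D share exactly the 2 values {6, 27}; by pigeonhole those values go to them, so strike 6, 27 from E, F.
E has just one choice, so E = 24.
Determined: E=24. The other variables each still have more than one consistent value. That makes 1.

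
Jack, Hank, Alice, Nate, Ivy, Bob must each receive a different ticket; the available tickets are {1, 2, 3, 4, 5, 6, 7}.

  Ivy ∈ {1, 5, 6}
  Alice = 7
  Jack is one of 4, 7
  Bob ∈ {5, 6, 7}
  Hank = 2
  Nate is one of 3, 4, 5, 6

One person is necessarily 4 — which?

Hank must be 2 (only option left).
Alice's domain is down to {7}, so Alice = 7. Remove 7 from Jack, Bob.
So 4 goes to Jack.

Jack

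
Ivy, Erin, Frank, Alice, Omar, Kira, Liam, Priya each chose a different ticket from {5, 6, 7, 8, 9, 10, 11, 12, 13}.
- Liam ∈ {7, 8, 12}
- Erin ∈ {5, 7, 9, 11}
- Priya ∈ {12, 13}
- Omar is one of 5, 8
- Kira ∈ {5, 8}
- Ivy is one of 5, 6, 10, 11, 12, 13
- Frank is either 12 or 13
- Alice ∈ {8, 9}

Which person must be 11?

Erin

Frank and Priya share exactly the 2 values {12, 13}; by pigeonhole those values go to them, so strike 12, 13 from Ivy, Liam.
Omar and Kira share exactly the 2 values {5, 8}; by pigeonhole those values go to them, so strike 5, 8 from Ivy, Erin, Alice, Liam.
Alice must be 9 (only option left). So Erin can't be 9.
That leaves Liam = 7. Remove 7 from Erin.
So 11 goes to Erin.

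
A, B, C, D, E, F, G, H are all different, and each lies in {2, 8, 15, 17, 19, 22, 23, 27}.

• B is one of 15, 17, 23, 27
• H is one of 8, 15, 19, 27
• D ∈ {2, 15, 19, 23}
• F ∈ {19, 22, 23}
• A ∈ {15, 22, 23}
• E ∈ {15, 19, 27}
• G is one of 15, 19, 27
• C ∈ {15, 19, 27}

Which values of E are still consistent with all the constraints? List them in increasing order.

15, 19, 27

Among the 8 variables, 2 fits only D (and all 8 values in {2, 8, 15, 17, 19, 22, 23, 27} must be used), so D = 2.
The 7 still-open variables together cover exactly {8, 15, 17, 19, 22, 23, 27} — 7 values for 7 variables — and 8 appears only in H's list, so H = 8.
The 6 still-open variables draw from only 6 values {15, 17, 19, 22, 23, 27}, so each is used; only B can be 17, hence B = 17.
C, E, G between them cover only {15, 19, 27} — a naked triple. Remove those values from A, F.
No further eliminations apply; E can still be any of 15, 19, 27.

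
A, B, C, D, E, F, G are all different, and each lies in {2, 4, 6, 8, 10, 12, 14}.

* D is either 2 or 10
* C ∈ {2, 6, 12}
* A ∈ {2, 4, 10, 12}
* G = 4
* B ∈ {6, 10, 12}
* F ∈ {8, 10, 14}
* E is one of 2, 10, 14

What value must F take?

G has just one choice, so G = 4. Strike 4 from A.
Among the 6 still-open variables, 8 fits only F (and all 6 values in {2, 6, 8, 10, 12, 14} must be used), so F = 8.

8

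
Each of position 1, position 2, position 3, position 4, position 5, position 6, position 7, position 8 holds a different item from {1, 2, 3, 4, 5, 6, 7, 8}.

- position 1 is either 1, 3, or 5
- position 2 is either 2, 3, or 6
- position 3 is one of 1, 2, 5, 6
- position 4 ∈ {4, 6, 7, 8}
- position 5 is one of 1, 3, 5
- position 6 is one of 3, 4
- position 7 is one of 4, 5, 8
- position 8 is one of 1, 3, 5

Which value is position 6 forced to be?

The 8 variables together cover exactly {1, 2, 3, 4, 5, 6, 7, 8} — 8 values for 8 variables — and 7 appears only in position 4's list, so position 4 = 7.
Among the 7 still-open variables, 8 fits only position 7 (and all 7 values in {1, 2, 3, 4, 5, 6, 8} must be used), so position 7 = 8.
Among the 6 still-open variables, 4 fits only position 6 (and all 6 values in {1, 2, 3, 4, 5, 6} must be used), so position 6 = 4.

4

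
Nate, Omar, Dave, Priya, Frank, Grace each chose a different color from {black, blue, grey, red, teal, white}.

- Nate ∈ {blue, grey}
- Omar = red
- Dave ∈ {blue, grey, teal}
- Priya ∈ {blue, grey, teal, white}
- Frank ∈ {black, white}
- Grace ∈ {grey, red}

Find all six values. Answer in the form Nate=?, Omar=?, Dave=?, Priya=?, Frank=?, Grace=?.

Nate=blue, Omar=red, Dave=teal, Priya=white, Frank=black, Grace=grey

Omar has just one choice, so Omar = red. Remove red from Grace.
That leaves Grace = grey. Remove grey from Nate, Dave, Priya.
Nate's domain is down to {blue}, so Nate = blue. So Dave, Priya can't be blue.
Dave must be teal (only option left). Remove teal from Priya.
Priya has just one choice, so Priya = white. Strike white from Frank.
Frank has just one choice, so Frank = black.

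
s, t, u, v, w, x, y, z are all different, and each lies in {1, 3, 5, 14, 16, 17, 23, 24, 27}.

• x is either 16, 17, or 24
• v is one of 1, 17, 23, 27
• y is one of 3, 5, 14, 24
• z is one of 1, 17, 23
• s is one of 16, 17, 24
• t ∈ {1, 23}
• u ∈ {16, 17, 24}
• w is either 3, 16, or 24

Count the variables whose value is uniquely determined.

2

s, u, x share exactly the 3 values {16, 17, 24}; by pigeonhole those values go to them, so strike 16, 17, 24 from v, w, y, z.
w must be 3 (only option left). Strike 3 from y.
The 2 variables t and z are confined to {1, 23}, which locks those values in; drop them from v.
v's domain is down to {27}, so v = 27.
Determined: v=27, w=3. The other variables each still have more than one consistent value. That makes 2.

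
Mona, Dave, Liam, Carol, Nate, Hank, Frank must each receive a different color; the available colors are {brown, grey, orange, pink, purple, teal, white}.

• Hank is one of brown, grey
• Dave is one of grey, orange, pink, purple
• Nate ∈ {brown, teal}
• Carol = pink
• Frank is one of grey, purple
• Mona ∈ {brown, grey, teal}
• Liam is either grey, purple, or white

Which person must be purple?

Frank

Carol must be pink (only option left). Remove pink from Dave.
Among the 6 still-open variables, orange fits only Dave (and all 6 values in {brown, grey, orange, purple, teal, white} must be used), so Dave = orange.
Among the 5 still-open variables, white fits only Liam (and all 5 values in {brown, grey, purple, teal, white} must be used), so Liam = white.
Among the 4 still-open variables, purple fits only Frank (and all 4 values in {brown, grey, purple, teal} must be used), so Frank = purple.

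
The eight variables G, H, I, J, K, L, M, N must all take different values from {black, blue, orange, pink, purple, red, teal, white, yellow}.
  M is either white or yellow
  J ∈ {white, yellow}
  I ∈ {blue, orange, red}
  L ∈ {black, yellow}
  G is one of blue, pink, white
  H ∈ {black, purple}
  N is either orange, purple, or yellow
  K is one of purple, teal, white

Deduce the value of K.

teal

The 2 variables J and M are confined to {white, yellow}, which locks those values in; drop them from G, K, L, N.
That leaves L = black. Eliminate black elsewhere: H.
H has just one choice, so H = purple. So K, N can't be purple.
So K = teal.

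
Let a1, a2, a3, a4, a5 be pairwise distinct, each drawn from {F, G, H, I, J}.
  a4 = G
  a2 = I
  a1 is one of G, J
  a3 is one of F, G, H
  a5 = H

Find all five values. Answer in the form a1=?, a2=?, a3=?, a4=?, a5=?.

a2 has just one choice, so a2 = I.
That leaves a4 = G. Eliminate G elsewhere: a1, a3.
a5 has just one choice, so a5 = H. So a3 can't be H.
a1 must be J (only option left).
a3's domain is down to {F}, so a3 = F.

a1=J, a2=I, a3=F, a4=G, a5=H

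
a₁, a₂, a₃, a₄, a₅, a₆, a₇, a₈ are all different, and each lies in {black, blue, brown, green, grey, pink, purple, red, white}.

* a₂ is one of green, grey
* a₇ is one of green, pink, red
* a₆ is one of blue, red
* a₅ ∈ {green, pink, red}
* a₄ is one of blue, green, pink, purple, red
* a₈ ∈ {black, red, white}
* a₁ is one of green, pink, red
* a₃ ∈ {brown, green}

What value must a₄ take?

purple

The 3 variables a₁, a₅, a₇ are confined to {green, pink, red}, which locks those values in; drop them from a₂, a₃, a₄, a₆, a₈.
a₂ must be grey (only option left).
That leaves a₃ = brown.
a₆ must be blue (only option left). So a₄ can't be blue.
So a₄ = purple.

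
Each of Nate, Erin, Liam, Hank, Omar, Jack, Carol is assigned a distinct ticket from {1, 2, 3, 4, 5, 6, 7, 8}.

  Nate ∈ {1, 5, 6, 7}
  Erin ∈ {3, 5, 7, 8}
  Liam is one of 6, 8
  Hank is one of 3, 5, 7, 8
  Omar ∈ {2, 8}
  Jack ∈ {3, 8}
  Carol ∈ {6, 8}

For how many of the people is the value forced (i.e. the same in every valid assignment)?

The 7 variables together cover exactly {1, 2, 3, 5, 6, 7, 8} — 7 values for 7 variables — and 1 appears only in Nate's list, so Nate = 1.
The 6 still-open variables together cover exactly {2, 3, 5, 6, 7, 8} — 6 values for 6 variables — and 2 appears only in Omar's list, so Omar = 2.
Liam and Carol share exactly the 2 values {6, 8}; by pigeonhole those values go to them, so strike 6, 8 from Erin, Hank, Jack.
Jack must be 3 (only option left). Eliminate 3 elsewhere: Erin, Hank.
Determined: Nate=1, Omar=2, Jack=3. The other people each still have more than one consistent value. That makes 3.

3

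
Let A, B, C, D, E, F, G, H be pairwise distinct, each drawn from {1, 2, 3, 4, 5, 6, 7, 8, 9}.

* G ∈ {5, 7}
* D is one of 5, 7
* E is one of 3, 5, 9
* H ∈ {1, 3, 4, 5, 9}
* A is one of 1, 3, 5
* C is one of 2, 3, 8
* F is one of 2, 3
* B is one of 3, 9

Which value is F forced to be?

2

Among the 8 variables, 4 fits only H (and all 8 values in {1, 2, 3, 4, 5, 7, 8, 9} must be used), so H = 4.
The 7 still-open variables together cover exactly {1, 2, 3, 5, 7, 8, 9} — 7 values for 7 variables — and 1 appears only in A's list, so A = 1.
Among the 6 still-open variables, 8 fits only C (and all 6 values in {2, 3, 5, 7, 8, 9} must be used), so C = 8.
Among the 5 still-open variables, 2 fits only F (and all 5 values in {2, 3, 5, 7, 9} must be used), so F = 2.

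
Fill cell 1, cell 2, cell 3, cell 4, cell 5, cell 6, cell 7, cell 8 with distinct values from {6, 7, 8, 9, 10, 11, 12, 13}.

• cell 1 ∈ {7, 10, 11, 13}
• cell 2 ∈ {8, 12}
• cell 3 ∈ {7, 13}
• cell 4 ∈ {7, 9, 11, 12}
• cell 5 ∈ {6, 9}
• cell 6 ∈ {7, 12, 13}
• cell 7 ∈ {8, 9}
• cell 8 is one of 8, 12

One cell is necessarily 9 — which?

Among the 8 variables, 6 fits only cell 5 (and all 8 values in {6, 7, 8, 9, 10, 11, 12, 13} must be used), so cell 5 = 6.
The 7 still-open variables together cover exactly {7, 8, 9, 10, 11, 12, 13} — 7 values for 7 variables — and 10 appears only in cell 1's list, so cell 1 = 10.
The 6 still-open variables draw from only 6 values {7, 8, 9, 11, 12, 13}, so each is used; only cell 4 can be 11, hence cell 4 = 11.
The 5 still-open variables draw from only 5 values {7, 8, 9, 12, 13}, so each is used; only cell 7 can be 9, hence cell 7 = 9.

cell 7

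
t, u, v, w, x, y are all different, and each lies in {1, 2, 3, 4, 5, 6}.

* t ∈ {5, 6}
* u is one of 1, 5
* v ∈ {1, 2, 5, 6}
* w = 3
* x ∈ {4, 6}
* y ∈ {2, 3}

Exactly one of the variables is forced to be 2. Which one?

w's domain is down to {3}, so w = 3. Strike 3 from y.
So 2 goes to y.

y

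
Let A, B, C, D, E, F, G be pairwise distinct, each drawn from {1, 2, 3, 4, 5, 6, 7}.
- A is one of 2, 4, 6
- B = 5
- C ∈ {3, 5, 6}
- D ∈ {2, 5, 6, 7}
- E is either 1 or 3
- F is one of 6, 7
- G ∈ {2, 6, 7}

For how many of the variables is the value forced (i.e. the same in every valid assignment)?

B has just one choice, so B = 5. Eliminate 5 elsewhere: C, D.
Among the 6 still-open variables, 1 fits only E (and all 6 values in {1, 2, 3, 4, 6, 7} must be used), so E = 1.
Among the 5 still-open variables, 3 fits only C (and all 5 values in {2, 3, 4, 6, 7} must be used), so C = 3.
The 4 still-open variables draw from only 4 values {2, 4, 6, 7}, so each is used; only A can be 4, hence A = 4.
Determined: A=4, B=5, C=3, E=1. The other variables each still have more than one consistent value. That makes 4.

4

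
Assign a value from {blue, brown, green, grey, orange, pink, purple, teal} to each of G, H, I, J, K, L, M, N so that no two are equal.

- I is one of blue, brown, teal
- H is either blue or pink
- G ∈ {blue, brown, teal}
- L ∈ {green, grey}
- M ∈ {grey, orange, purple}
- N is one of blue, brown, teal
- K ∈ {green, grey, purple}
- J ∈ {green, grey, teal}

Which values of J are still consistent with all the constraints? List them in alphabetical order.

The 8 variables draw from only 8 values {blue, brown, green, grey, orange, pink, purple, teal}, so each is used; only M can be orange, hence M = orange.
The 7 still-open variables draw from only 7 values {blue, brown, green, grey, pink, purple, teal}, so each is used; only H can be pink, hence H = pink.
The 6 still-open variables together cover exactly {blue, brown, green, grey, purple, teal} — 6 values for 6 variables — and purple appears only in K's list, so K = purple.
G, I, N share exactly the 3 values {blue, brown, teal}; by pigeonhole those values go to them, so strike blue, brown, teal from J.
No further eliminations apply; J can still be any of green, grey.

green, grey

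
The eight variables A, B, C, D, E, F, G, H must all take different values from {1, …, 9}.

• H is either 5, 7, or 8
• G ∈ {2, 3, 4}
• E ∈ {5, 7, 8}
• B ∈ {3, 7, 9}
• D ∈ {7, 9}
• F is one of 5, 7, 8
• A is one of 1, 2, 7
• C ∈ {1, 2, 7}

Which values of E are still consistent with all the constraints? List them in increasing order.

The 8 variables draw from only 8 values {1, 2, 3, 4, 5, 7, 8, 9}, so each is used; only G can be 4, hence G = 4.
The 7 still-open variables together cover exactly {1, 2, 3, 5, 7, 8, 9} — 7 values for 7 variables — and 3 appears only in B's list, so B = 3.
Among the 6 still-open variables, 9 fits only D (and all 6 values in {1, 2, 5, 7, 8, 9} must be used), so D = 9.
E, F, H between them cover only {5, 7, 8} — a naked triple. Remove those values from A, C.
No further eliminations apply; E can still be any of 5, 7, 8.

5, 7, 8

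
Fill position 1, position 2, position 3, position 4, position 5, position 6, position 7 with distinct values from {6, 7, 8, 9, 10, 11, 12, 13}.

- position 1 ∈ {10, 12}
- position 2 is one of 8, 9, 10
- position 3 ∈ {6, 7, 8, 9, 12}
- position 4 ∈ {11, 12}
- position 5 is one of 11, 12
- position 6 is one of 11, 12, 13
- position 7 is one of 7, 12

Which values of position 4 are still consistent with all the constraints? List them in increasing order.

11, 12

position 4 and position 5 share exactly the 2 values {11, 12}; by pigeonhole those values go to them, so strike 11, 12 from position 1, position 3, position 6, position 7.
position 1 has just one choice, so position 1 = 10. Strike 10 from position 2.
That leaves position 6 = 13.
position 7's domain is down to {7}, so position 7 = 7. Remove 7 from position 3.
No further eliminations apply; position 4 can still be any of 11, 12.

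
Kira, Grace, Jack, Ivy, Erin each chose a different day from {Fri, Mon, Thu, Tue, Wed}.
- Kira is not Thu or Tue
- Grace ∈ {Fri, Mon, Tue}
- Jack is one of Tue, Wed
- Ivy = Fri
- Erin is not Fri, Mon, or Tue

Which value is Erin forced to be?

Ivy must be Fri (only option left). Eliminate Fri elsewhere: Kira, Grace.
The 4 still-open variables together cover exactly {Mon, Thu, Tue, Wed} — 4 values for 4 variables — and Thu appears only in Erin's list, so Erin = Thu.

Thu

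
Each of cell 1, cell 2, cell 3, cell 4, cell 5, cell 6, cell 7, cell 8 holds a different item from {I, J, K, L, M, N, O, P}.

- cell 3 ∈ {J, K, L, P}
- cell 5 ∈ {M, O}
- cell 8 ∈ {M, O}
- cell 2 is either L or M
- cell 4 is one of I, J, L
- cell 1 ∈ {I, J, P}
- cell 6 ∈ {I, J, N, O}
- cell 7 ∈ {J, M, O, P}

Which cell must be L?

cell 2

The 8 variables together cover exactly {I, J, K, L, M, N, O, P} — 8 values for 8 variables — and K appears only in cell 3's list, so cell 3 = K.
Among the 7 still-open variables, N fits only cell 6 (and all 7 values in {I, J, L, M, N, O, P} must be used), so cell 6 = N.
cell 5 and cell 8 between them cover only {M, O} — a naked pair. Remove those values from cell 2, cell 7.
So L goes to cell 2.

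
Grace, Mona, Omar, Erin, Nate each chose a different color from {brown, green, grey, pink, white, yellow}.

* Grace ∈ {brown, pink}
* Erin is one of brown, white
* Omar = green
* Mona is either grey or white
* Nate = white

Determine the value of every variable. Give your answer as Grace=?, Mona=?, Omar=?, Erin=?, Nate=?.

Grace=pink, Mona=grey, Omar=green, Erin=brown, Nate=white

Omar must be green (only option left).
Nate has just one choice, so Nate = white. Strike white from Mona, Erin.
Mona has just one choice, so Mona = grey.
That leaves Erin = brown. So Grace can't be brown.
That leaves Grace = pink.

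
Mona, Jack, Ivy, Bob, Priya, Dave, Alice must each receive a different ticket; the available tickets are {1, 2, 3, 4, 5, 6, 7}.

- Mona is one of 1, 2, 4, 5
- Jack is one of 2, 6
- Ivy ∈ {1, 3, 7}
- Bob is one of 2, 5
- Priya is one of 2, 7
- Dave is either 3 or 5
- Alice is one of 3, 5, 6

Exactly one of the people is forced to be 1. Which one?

Among the 7 variables, 4 fits only Mona (and all 7 values in {1, 2, 3, 4, 5, 6, 7} must be used), so Mona = 4.
The 6 still-open variables together cover exactly {1, 2, 3, 5, 6, 7} — 6 values for 6 variables — and 1 appears only in Ivy's list, so Ivy = 1.

Ivy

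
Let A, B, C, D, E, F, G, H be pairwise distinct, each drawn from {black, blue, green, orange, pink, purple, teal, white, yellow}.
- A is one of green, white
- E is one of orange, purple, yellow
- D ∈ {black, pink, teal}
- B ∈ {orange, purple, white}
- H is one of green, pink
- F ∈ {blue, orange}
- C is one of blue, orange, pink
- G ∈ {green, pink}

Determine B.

G and H share exactly the 2 values {green, pink}; by pigeonhole those values go to them, so strike green, pink from A, C, D.
A has just one choice, so A = white. Remove white from B.
The 2 variables C and F are confined to {blue, orange}, which locks those values in; drop them from B, E.
So B = purple.

purple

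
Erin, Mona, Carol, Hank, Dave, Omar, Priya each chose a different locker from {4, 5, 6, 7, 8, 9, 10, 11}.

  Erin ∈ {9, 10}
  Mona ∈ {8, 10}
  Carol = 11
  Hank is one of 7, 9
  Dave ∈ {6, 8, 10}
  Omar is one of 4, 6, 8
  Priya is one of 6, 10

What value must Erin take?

Carol has just one choice, so Carol = 11.
The 6 still-open variables together cover exactly {4, 6, 7, 8, 9, 10} — 6 values for 6 variables — and 4 appears only in Omar's list, so Omar = 4.
Among the 5 still-open variables, 7 fits only Hank (and all 5 values in {6, 7, 8, 9, 10} must be used), so Hank = 7.
The 4 still-open variables together cover exactly {6, 8, 9, 10} — 4 values for 4 variables — and 9 appears only in Erin's list, so Erin = 9.

9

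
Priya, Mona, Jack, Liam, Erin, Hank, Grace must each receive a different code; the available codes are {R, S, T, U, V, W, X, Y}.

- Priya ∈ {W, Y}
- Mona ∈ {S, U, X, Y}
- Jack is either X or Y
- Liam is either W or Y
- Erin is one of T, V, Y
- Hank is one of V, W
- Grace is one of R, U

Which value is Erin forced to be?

T

The 2 variables Priya and Liam are confined to {W, Y}, which locks those values in; drop them from Mona, Jack, Erin, Hank.
Jack's domain is down to {X}, so Jack = X. Strike X from Mona.
Hank must be V (only option left). Strike V from Erin.
So Erin = T.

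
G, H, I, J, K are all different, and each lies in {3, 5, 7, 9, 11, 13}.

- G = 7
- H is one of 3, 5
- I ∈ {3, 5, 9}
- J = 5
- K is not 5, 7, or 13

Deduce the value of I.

G has just one choice, so G = 7.
J's domain is down to {5}, so J = 5. So H, I can't be 5.
That leaves H = 3. Remove 3 from I, K.
So I = 9.

9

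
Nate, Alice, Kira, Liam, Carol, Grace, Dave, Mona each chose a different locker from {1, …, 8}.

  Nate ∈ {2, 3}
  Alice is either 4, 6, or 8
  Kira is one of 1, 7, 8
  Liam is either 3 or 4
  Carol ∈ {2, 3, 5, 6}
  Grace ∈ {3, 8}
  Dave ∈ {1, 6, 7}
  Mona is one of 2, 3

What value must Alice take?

6

The 8 variables draw from only 8 values {1, 2, 3, 4, 5, 6, 7, 8}, so each is used; only Carol can be 5, hence Carol = 5.
The 2 variables Nate and Mona are confined to {2, 3}, which locks those values in; drop them from Liam, Grace.
Liam has just one choice, so Liam = 4. Remove 4 from Alice.
Grace's domain is down to {8}, so Grace = 8. Strike 8 from Alice, Kira.
So Alice = 6.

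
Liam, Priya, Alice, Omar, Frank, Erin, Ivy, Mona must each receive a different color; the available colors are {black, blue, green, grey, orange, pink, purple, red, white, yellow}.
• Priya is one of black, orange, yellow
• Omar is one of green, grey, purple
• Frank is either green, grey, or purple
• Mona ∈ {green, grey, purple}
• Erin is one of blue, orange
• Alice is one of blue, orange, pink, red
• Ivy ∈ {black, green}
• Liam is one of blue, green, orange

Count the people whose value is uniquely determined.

2

Omar, Frank, Mona share exactly the 3 values {green, grey, purple}; by pigeonhole those values go to them, so strike green, grey, purple from Liam, Ivy.
Ivy must be black (only option left). Strike black from Priya.
Liam and Erin share exactly the 2 values {blue, orange}; by pigeonhole those values go to them, so strike blue, orange from Priya, Alice.
Priya's domain is down to {yellow}, so Priya = yellow.
Determined: Priya=yellow, Ivy=black. The other people each still have more than one consistent value. That makes 2.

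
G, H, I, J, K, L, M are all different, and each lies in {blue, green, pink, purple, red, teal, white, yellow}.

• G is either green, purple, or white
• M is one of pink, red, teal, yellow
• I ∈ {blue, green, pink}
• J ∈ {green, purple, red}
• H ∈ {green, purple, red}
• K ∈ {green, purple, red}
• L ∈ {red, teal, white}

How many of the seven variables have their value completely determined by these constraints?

2

H, J, K share exactly the 3 values {green, purple, red}; by pigeonhole those values go to them, so strike green, purple, red from G, I, L, M.
G must be white (only option left). Remove white from L.
That leaves L = teal. Eliminate teal elsewhere: M.
Determined: G=white, L=teal. The other variables each still have more than one consistent value. That makes 2.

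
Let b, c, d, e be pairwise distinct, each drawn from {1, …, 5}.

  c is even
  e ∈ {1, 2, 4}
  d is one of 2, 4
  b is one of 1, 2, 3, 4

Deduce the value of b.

The 4 variables draw from only 4 values {1, 2, 3, 4}, so each is used; only b can be 3, hence b = 3.

3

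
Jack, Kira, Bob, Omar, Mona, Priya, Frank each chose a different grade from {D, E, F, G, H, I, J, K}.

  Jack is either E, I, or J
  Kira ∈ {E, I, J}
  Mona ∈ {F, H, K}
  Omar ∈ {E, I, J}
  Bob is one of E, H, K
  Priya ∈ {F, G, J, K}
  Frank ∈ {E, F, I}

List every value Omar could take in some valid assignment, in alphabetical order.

E, I, J

Among the 7 variables, G fits only Priya (and all 7 values in {E, F, G, H, I, J, K} must be used), so Priya = G.
Jack, Kira, Omar share exactly the 3 values {E, I, J}; by pigeonhole those values go to them, so strike E, I, J from Bob, Frank.
Frank's domain is down to {F}, so Frank = F. So Mona can't be F.
No further eliminations apply; Omar can still be any of E, I, J.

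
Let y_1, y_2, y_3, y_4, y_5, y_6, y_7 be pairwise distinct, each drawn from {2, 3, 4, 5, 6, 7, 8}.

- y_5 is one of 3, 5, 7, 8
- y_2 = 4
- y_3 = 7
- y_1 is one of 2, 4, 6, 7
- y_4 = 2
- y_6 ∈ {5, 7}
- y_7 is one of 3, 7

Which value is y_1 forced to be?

6

y_2's domain is down to {4}, so y_2 = 4. Remove 4 from y_1.
y_3 has just one choice, so y_3 = 7. Eliminate 7 elsewhere: y_1, y_5, y_6, y_7.
y_4's domain is down to {2}, so y_4 = 2. Remove 2 from y_1.
So y_1 = 6.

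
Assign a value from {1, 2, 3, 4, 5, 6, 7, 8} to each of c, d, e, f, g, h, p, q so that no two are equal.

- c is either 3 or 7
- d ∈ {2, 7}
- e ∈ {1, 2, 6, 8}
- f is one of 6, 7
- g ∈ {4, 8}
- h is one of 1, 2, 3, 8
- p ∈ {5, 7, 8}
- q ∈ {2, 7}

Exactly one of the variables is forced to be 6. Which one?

f

The 8 variables together cover exactly {1, 2, 3, 4, 5, 6, 7, 8} — 8 values for 8 variables — and 4 appears only in g's list, so g = 4.
The 7 still-open variables together cover exactly {1, 2, 3, 5, 6, 7, 8} — 7 values for 7 variables — and 5 appears only in p's list, so p = 5.
d and q share exactly the 2 values {2, 7}; by pigeonhole those values go to them, so strike 2, 7 from c, e, f, h.
So 6 goes to f.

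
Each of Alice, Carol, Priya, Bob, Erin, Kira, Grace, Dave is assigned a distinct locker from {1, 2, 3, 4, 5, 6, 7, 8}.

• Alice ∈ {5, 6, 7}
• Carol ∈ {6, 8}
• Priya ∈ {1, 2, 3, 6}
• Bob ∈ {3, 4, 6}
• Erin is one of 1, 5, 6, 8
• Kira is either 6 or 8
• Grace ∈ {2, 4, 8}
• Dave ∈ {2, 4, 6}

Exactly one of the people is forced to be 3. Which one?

Bob

The 8 variables together cover exactly {1, 2, 3, 4, 5, 6, 7, 8} — 8 values for 8 variables — and 7 appears only in Alice's list, so Alice = 7.
The 7 still-open variables together cover exactly {1, 2, 3, 4, 5, 6, 8} — 7 values for 7 variables — and 5 appears only in Erin's list, so Erin = 5.
The 6 still-open variables draw from only 6 values {1, 2, 3, 4, 6, 8}, so each is used; only Priya can be 1, hence Priya = 1.
The 5 still-open variables together cover exactly {2, 3, 4, 6, 8} — 5 values for 5 variables — and 3 appears only in Bob's list, so Bob = 3.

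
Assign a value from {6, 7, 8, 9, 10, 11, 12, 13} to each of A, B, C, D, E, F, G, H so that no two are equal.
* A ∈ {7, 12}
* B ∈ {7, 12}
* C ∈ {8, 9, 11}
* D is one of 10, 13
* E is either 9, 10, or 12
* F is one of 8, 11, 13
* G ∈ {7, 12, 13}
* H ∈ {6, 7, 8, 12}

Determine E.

Among the 8 variables, 6 fits only H (and all 8 values in {6, 7, 8, 9, 10, 11, 12, 13} must be used), so H = 6.
A and B share exactly the 2 values {7, 12}; by pigeonhole those values go to them, so strike 7, 12 from E, G.
G's domain is down to {13}, so G = 13. Eliminate 13 elsewhere: D, F.
D must be 10 (only option left). Strike 10 from E.
So E = 9.

9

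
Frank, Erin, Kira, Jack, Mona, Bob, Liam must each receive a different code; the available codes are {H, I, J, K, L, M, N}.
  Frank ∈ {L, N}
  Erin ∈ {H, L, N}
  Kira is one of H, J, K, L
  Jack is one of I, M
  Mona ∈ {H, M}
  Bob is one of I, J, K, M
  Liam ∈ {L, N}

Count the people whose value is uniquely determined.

3

Frank and Liam between them cover only {L, N} — a naked pair. Remove those values from Erin, Kira.
That leaves Erin = H. Remove H from Kira, Mona.
Mona must be M (only option left). Strike M from Jack, Bob.
Jack's domain is down to {I}, so Jack = I. Eliminate I elsewhere: Bob.
Determined: Erin=H, Jack=I, Mona=M. The other people each still have more than one consistent value. That makes 3.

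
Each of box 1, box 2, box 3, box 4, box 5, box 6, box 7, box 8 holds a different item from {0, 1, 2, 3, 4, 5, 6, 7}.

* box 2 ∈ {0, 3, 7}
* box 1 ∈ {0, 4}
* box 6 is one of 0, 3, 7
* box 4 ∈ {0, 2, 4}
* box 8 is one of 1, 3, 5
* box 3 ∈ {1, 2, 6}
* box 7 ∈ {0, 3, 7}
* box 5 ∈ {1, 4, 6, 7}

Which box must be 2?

box 4

Among the 8 variables, 5 fits only box 8 (and all 8 values in {0, 1, 2, 3, 4, 5, 6, 7} must be used), so box 8 = 5.
box 2, box 6, box 7 between them cover only {0, 3, 7} — a naked triple. Remove those values from box 1, box 4, box 5.
box 1's domain is down to {4}, so box 1 = 4. Strike 4 from box 4, box 5.
So 2 goes to box 4.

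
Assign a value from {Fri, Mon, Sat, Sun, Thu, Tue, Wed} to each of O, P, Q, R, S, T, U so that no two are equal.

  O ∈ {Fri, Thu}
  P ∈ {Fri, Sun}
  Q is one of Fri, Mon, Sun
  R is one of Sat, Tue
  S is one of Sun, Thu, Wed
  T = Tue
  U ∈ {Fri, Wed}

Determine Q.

T must be Tue (only option left). Eliminate Tue elsewhere: R.
R's domain is down to {Sat}, so R = Sat.
Among the 5 still-open variables, Mon fits only Q (and all 5 values in {Fri, Mon, Sun, Thu, Wed} must be used), so Q = Mon.

Mon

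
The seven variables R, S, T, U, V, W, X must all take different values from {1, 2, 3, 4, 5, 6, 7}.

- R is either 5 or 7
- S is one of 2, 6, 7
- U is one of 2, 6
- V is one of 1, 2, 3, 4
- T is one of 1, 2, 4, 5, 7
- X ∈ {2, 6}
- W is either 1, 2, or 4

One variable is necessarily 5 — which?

R

The 7 variables together cover exactly {1, 2, 3, 4, 5, 6, 7} — 7 values for 7 variables — and 3 appears only in V's list, so V = 3.
The 2 variables U and X are confined to {2, 6}, which locks those values in; drop them from S, T, W.
That leaves S = 7. Remove 7 from R, T.
So 5 goes to R.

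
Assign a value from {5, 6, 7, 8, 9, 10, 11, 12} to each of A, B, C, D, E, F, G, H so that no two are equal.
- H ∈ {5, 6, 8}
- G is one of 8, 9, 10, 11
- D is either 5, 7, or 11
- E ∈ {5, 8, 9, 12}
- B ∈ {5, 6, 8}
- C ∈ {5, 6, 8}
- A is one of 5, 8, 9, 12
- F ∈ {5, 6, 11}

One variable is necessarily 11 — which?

The 8 variables together cover exactly {5, 6, 7, 8, 9, 10, 11, 12} — 8 values for 8 variables — and 7 appears only in D's list, so D = 7.
The 7 still-open variables together cover exactly {5, 6, 8, 9, 10, 11, 12} — 7 values for 7 variables — and 10 appears only in G's list, so G = 10.
Among the 6 still-open variables, 11 fits only F (and all 6 values in {5, 6, 8, 9, 11, 12} must be used), so F = 11.

F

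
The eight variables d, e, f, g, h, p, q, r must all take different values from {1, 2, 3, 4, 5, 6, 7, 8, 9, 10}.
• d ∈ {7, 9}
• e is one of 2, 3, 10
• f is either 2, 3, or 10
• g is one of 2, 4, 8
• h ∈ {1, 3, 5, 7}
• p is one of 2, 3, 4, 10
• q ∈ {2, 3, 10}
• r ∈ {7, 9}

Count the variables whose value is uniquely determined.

2

d and r share exactly the 2 values {7, 9}; by pigeonhole those values go to them, so strike 7, 9 from h.
e, f, q between them cover only {2, 3, 10} — a naked triple. Remove those values from g, h, p.
p must be 4 (only option left). Remove 4 from g.
g's domain is down to {8}, so g = 8.
Determined: g=8, p=4. The other variables each still have more than one consistent value. That makes 2.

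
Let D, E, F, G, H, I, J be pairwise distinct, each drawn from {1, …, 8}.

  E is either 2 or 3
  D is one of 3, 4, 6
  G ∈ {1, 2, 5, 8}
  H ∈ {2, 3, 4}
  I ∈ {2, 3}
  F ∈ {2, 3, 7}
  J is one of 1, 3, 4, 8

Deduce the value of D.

The 2 variables E and I are confined to {2, 3}, which locks those values in; drop them from D, F, G, H, J.
That leaves F = 7.
H's domain is down to {4}, so H = 4. Strike 4 from D, J.
So D = 6.

6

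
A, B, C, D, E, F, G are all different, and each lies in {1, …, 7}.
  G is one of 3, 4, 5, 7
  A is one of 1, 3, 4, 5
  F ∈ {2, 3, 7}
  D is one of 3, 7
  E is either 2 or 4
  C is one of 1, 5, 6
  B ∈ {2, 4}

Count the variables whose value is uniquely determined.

3

The 7 variables together cover exactly {1, 2, 3, 4, 5, 6, 7} — 7 values for 7 variables — and 6 appears only in C's list, so C = 6.
The 6 still-open variables draw from only 6 values {1, 2, 3, 4, 5, 7}, so each is used; only A can be 1, hence A = 1.
The 5 still-open variables together cover exactly {2, 3, 4, 5, 7} — 5 values for 5 variables — and 5 appears only in G's list, so G = 5.
The 2 variables B and E are confined to {2, 4}, which locks those values in; drop them from F.
Determined: A=1, C=6, G=5. The other variables each still have more than one consistent value. That makes 3.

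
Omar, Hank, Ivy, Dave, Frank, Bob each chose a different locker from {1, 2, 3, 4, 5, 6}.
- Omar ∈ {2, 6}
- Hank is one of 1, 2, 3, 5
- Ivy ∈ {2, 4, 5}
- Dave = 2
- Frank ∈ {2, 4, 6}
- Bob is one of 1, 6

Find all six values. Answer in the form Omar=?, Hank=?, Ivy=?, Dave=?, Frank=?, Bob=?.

Omar=6, Hank=3, Ivy=5, Dave=2, Frank=4, Bob=1

Dave must be 2 (only option left). Eliminate 2 elsewhere: Omar, Hank, Ivy, Frank.
Omar must be 6 (only option left). Remove 6 from Frank, Bob.
That leaves Frank = 4. Eliminate 4 elsewhere: Ivy.
Bob must be 1 (only option left). Strike 1 from Hank.
That leaves Ivy = 5. Strike 5 from Hank.
Hank must be 3 (only option left).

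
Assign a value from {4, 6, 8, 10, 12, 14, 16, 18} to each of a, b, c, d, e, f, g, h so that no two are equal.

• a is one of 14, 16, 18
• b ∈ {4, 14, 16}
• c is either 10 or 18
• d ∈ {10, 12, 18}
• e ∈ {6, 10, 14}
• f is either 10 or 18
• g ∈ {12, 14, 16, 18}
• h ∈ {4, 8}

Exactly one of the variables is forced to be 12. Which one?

The 8 variables together cover exactly {4, 6, 8, 10, 12, 14, 16, 18} — 8 values for 8 variables — and 6 appears only in e's list, so e = 6.
The 7 still-open variables draw from only 7 values {4, 8, 10, 12, 14, 16, 18}, so each is used; only h can be 8, hence h = 8.
Among the 6 still-open variables, 4 fits only b (and all 6 values in {4, 10, 12, 14, 16, 18} must be used), so b = 4.
The 2 variables c and f are confined to {10, 18}, which locks those values in; drop them from a, d, g.
So 12 goes to d.

d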